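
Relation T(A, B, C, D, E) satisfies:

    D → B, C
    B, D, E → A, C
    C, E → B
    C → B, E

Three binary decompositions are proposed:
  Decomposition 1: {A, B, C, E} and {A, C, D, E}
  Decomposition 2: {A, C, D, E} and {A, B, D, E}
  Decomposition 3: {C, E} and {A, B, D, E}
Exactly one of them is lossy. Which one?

Decomposition 3

Decomposition 1: common = {A, C, E}, closure = {A, B, C, E} → lossless.
Decomposition 2: common = {A, D, E}, closure = {A, B, C, D, E} → lossless.
Decomposition 3: common = {E}, closure = {E} → lossy.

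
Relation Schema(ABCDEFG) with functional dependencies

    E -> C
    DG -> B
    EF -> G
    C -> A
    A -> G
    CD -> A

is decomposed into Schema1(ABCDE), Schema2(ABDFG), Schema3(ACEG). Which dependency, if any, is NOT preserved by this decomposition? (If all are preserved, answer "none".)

none

E → C lies within Schema1.
DG → B lies within Schema2.
EF → G: restricted closure across fragments reaches G.
C → A lies within Schema1.
A → G lies within Schema2.
CD → A lies within Schema1.
Every dependency is enforceable on the fragments, so the decomposition is dependency-preserving.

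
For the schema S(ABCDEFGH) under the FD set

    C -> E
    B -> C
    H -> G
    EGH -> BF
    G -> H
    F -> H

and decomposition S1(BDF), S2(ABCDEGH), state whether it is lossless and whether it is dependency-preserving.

Lossless test: (BD)⁺ = {BCDE}, which is a superkey of neither fragment — lossy.
Dependency preservation: the restricted closure of {EGH} across the fragments never reaches {BF}, so EGH → BF cannot be enforced without a join — not preserved.

lossy and not dependency-preserving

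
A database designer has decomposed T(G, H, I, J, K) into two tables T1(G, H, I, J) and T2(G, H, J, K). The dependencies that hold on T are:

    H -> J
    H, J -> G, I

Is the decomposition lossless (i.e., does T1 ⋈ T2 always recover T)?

Yes

Common attributes: T1 ∩ T2 = {G, H, J}.
Closure of {G, H, J}: H, J → G, I applies, adding I. So (G, H, J)⁺ = {G, H, I, J}.
This closure contains every attribute of T1, so T1 ∩ T2 → T1. The join is lossless.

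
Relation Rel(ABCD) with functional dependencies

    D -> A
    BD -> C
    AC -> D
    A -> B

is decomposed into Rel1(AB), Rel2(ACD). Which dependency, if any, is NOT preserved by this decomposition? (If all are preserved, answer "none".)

D → A lies within Rel2.
BD → C: restricted closure across fragments reaches C.
AC → D lies within Rel2.
A → B lies within Rel1.
Every dependency is enforceable on the fragments, so the decomposition is dependency-preserving.

none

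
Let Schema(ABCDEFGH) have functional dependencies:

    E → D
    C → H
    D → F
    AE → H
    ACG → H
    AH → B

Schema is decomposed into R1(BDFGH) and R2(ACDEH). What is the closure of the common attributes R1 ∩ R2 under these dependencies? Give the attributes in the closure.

DFH

R1 ∩ R2 = {DH}.
D → F applies, adding F
Closure: {DFH}.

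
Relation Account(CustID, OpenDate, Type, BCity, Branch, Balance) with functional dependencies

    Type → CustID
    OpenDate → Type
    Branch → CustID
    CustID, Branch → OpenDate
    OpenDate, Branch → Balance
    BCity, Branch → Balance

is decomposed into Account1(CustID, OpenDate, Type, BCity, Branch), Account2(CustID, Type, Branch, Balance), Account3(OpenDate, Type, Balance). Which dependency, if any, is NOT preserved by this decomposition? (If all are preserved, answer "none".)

Type → CustID lies within Account1.
OpenDate → Type lies within Account1.
Branch → CustID lies within Account1.
CustID, Branch → OpenDate lies within Account1.
OpenDate, Branch → Balance: restricted closure across fragments reaches Balance.
BCity, Branch → Balance: restricted closure across fragments reaches Balance.
Every dependency is enforceable on the fragments, so the decomposition is dependency-preserving.

none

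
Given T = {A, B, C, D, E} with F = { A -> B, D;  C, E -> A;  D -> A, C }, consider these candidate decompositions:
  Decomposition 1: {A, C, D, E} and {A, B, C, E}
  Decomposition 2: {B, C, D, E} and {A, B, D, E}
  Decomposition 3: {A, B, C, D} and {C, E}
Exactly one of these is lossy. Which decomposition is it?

Decomposition 1: common = {A, C, E}, closure = {A, B, C, D, E} → lossless.
Decomposition 2: common = {B, D, E}, closure = {A, B, C, D, E} → lossless.
Decomposition 3: common = {C}, closure = {C} → lossy.

Decomposition 3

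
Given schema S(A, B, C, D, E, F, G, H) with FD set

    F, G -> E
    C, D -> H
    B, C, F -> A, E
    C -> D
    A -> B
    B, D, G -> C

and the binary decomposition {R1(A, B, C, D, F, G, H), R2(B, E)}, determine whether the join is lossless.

Common attributes: R1 ∩ R2 = {B}.
No dependency enlarges {B}, so (B)⁺ = {B}.
The closure contains neither all of R1 = {A, B, C, D, F, G, H} nor all of R2 = {B, E}, so the common attributes are not a superkey of either fragment. The join is lossy.

No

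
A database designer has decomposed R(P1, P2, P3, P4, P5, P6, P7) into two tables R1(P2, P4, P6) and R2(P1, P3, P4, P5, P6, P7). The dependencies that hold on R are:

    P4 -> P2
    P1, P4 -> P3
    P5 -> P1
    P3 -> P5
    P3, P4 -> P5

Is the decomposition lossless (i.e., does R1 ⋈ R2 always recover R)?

Common attributes: R1 ∩ R2 = {P4, P6}.
Closure of {P4, P6}: P4 → P2 applies, adding P2. So (P4, P6)⁺ = {P2, P4, P6}.
This closure contains every attribute of R1, so R1 ∩ R2 → R1. The join is lossless.

Yes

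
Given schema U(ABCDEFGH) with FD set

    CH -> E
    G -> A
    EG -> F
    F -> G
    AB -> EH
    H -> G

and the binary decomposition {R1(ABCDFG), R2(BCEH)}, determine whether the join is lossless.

Common attributes: R1 ∩ R2 = {BC}.
No dependency enlarges {BC}, so (BC)⁺ = {BC}.
The closure contains neither all of R1 = {ABCDFG} nor all of R2 = {BCEH}, so the common attributes are not a superkey of either fragment. The join is lossy.

No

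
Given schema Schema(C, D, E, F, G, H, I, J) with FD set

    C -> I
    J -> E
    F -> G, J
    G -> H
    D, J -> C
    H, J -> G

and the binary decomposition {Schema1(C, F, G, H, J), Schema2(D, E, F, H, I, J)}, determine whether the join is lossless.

No

Common attributes: Schema1 ∩ Schema2 = {F, H, J}.
Closure of {F, H, J}: J → E applies, adding E; F → G, J applies, adding G. So (F, H, J)⁺ = {E, F, G, H, J}.
The closure contains neither all of Schema1 = {C, F, G, H, J} nor all of Schema2 = {D, E, F, H, I, J}, so the common attributes are not a superkey of either fragment. The join is lossy.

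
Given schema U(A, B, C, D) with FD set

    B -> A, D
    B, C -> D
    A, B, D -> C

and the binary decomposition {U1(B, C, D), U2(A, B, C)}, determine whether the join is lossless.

Yes

Common attributes: U1 ∩ U2 = {B, C}.
Closure of {B, C}: B → A, D applies, adding A, D. So (B, C)⁺ = {A, B, C, D}.
This closure contains every attribute of U1, so U1 ∩ U2 → U1. The join is lossless.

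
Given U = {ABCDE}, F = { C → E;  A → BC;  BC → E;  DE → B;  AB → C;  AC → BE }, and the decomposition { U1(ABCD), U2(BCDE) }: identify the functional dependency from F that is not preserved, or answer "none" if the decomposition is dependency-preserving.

C → E lies within U2.
A → BC lies within U1.
BC → E lies within U2.
DE → B lies within U2.
AB → C lies within U1.
AC → BE: restricted closure across fragments reaches BE.
Every dependency is enforceable on the fragments, so the decomposition is dependency-preserving.

none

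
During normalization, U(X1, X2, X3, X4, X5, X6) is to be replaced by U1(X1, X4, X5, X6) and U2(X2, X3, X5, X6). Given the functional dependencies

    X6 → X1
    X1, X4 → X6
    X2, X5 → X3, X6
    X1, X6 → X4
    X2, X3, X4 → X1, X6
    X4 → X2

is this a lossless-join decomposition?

Yes

Common attributes: U1 ∩ U2 = {X5, X6}.
Closure of {X5, X6}: X6 → X1 applies, adding X1; X1, X6 → X4 applies, adding X4; X4 → X2 applies, adding X2; X2, X5 → X3, X6 applies, adding X3. So (X5, X6)⁺ = {X1, X2, X3, X4, X5, X6}.
This closure contains every attribute of U1, so U1 ∩ U2 → U1. The join is lossless.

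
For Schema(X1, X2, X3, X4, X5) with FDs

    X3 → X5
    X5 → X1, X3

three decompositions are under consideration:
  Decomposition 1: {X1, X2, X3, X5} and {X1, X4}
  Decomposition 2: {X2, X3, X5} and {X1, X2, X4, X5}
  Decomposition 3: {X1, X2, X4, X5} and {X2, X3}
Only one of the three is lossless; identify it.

Decomposition 1: common = {X1}, closure = {X1} → lossy.
Decomposition 2: common = {X2, X5}, closure = {X1, X2, X3, X5} → lossless.
Decomposition 3: common = {X2}, closure = {X2} → lossy.

Decomposition 2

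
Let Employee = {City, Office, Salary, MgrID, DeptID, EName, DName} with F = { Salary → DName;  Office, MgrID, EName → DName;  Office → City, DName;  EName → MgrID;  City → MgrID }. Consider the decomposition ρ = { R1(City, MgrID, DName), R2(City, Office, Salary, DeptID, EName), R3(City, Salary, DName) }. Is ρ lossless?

Chase test. Columns are City, Office, Salary, MgrID, DeptID, EName, DName; row i has aⱼ where attribute j ∈ Ri, else bᵢⱼ.
Initial tableau (one row per fragment):
  row 1: a1 b12 b13 a4 b15 b16 a7
  row 2: a1 a2 a3 b24 a5 a6 b27
  row 3: a1 b32 a3 b34 b35 b36 a7
Rows 2 and 3 agree on Salary; apply Salary→DName and equate their DName entries.
Rows 1 and 2 agree on City; apply City→MgrID and equate their MgrID entries.
Rows 1 and 3 agree on City; apply City→MgrID and equate their MgrID entries.
Row 2 is now all distinguished symbols — the join is lossless.

Yes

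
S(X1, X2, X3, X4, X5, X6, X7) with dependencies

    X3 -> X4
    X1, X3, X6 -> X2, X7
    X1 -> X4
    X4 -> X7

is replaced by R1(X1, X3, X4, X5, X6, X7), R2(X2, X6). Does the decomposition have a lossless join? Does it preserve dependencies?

lossy and not dependency-preserving

Lossless test: (X6)⁺ = {X6}, which is a superkey of neither fragment — lossy.
Dependency preservation: the restricted closure of {X1, X3, X6} across the fragments never reaches {X2, X7}, so X1, X3, X6 → X2, X7 cannot be enforced without a join — not preserved.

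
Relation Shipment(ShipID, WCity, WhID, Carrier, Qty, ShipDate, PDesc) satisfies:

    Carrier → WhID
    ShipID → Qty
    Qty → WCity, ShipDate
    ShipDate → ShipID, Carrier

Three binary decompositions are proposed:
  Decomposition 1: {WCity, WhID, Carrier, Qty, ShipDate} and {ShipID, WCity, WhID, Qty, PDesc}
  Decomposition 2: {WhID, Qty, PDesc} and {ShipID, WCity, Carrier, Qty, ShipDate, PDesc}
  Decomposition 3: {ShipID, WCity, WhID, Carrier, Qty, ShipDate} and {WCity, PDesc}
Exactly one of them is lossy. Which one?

Decomposition 1: common = {WCity, WhID, Qty}, closure = {ShipID, WCity, WhID, Carrier, Qty, ShipDate} → lossless.
Decomposition 2: common = {Qty, PDesc}, closure = {ShipID, WCity, WhID, Carrier, Qty, ShipDate, PDesc} → lossless.
Decomposition 3: common = {WCity}, closure = {WCity} → lossy.

Decomposition 3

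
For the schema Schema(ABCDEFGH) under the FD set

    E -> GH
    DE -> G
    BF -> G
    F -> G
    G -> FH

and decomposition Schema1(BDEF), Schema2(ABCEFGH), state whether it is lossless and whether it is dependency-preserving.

lossy but dependency-preserving

Lossless test: (BEF)⁺ = {BEFGH}, which is a superkey of neither fragment — lossy.
Dependency preservation: DE → G is not contained in any single fragment, but the restricted closure of its left-hand side across the fragments still reaches the right-hand side; the remaining FDs each lie inside some fragment. All dependencies are preserved.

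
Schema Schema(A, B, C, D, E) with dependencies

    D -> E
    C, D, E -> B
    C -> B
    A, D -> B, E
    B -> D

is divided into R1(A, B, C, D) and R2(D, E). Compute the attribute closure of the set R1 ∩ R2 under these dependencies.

D, E

R1 ∩ R2 = {D}.
D → E applies, adding E
Closure: {D, E}.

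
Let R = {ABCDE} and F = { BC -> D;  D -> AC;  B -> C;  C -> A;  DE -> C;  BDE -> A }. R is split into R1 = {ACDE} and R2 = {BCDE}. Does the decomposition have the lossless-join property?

Yes

Common attributes: R1 ∩ R2 = {CDE}.
Closure of {CDE}: D → AC applies, adding A. So (CDE)⁺ = {ACDE}.
This closure contains every attribute of R1, so R1 ∩ R2 → R1. The join is lossless.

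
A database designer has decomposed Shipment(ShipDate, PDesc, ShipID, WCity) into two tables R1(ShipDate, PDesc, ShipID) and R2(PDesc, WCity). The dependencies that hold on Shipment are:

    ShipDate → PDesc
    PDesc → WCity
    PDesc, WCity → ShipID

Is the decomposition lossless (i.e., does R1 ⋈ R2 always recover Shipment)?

Yes

Common attributes: R1 ∩ R2 = {PDesc}.
Closure of {PDesc}: PDesc → WCity applies, adding WCity; PDesc, WCity → ShipID applies, adding ShipID. So (PDesc)⁺ = {PDesc, ShipID, WCity}.
This closure contains every attribute of R2, so R1 ∩ R2 → R2. The join is lossless.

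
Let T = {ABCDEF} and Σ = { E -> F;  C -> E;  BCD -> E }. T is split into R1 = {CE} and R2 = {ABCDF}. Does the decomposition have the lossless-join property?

Common attributes: R1 ∩ R2 = {C}.
Closure of {C}: C → E applies, adding E; E → F applies, adding F. So (C)⁺ = {CEF}.
This closure contains every attribute of R1, so R1 ∩ R2 → R1. The join is lossless.

Yes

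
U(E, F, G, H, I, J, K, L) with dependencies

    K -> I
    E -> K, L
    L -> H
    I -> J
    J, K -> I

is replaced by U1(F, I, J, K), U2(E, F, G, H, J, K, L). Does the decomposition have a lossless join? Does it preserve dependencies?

Lossless test: (F, J, K)⁺ = {F, I, J, K}, which contains all of one fragment — lossless.
Dependency preservation: every FD's attributes lie within a single fragment, so each can be enforced locally — preserved.

lossless and dependency-preserving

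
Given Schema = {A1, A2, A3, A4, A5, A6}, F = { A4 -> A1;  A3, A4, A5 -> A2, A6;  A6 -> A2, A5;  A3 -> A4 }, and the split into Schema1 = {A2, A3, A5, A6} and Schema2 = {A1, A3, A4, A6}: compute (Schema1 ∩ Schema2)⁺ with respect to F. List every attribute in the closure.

Schema1 ∩ Schema2 = {A3, A6}.
A6 → A2, A5 applies, adding A2, A5
A3 → A4 applies, adding A4
A4 → A1 applies, adding A1
Closure: {A1, A2, A3, A4, A5, A6}.

A1, A2, A3, A4, A5, A6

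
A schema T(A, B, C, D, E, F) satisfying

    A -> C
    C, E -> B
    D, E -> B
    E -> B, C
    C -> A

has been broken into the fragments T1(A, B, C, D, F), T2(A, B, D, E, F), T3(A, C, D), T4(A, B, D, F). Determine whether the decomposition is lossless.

Chase test. Columns are A, B, C, D, E, F; row i has aⱼ where attribute j ∈ Ti, else bᵢⱼ.
Initial tableau (one row per fragment):
  row 1: a1 a2 a3 a4 b15 a6
  row 2: a1 a2 b23 a4 a5 a6
  row 3: a1 b32 a3 a4 b35 b36
  row 4: a1 a2 b43 a4 b45 a6
Rows 1 and 2 agree on A; apply A→C and equate their C entries.
Rows 1 and 4 agree on A; apply A→C and equate their C entries.
Row 2 is now all distinguished symbols — the join is lossless.

Yes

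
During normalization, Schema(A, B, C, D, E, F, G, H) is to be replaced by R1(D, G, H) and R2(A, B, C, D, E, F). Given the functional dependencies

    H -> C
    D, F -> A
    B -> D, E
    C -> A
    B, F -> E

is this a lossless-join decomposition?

Common attributes: R1 ∩ R2 = {D}.
No dependency enlarges {D}, so (D)⁺ = {D}.
The closure contains neither all of R1 = {D, G, H} nor all of R2 = {A, B, C, D, E, F}, so the common attributes are not a superkey of either fragment. The join is lossy.

No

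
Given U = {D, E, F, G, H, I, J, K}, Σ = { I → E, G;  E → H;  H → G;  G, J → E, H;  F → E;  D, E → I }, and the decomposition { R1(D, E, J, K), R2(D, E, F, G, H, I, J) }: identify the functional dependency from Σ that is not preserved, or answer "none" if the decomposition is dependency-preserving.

I → E, G lies within R2.
E → H lies within R2.
H → G lies within R2.
G, J → E, H lies within R2.
F → E lies within R2.
D, E → I lies within R2.
Every dependency is enforceable on the fragments, so the decomposition is dependency-preserving.

none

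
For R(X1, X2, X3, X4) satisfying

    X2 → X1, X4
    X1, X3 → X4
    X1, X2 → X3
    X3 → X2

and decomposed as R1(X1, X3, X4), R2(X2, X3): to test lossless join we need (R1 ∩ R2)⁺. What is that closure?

R1 ∩ R2 = {X3}.
X3 → X2 applies, adding X2
X2 → X1, X4 applies, adding X1, X4
Closure: {X1, X2, X3, X4}.

X1, X2, X3, X4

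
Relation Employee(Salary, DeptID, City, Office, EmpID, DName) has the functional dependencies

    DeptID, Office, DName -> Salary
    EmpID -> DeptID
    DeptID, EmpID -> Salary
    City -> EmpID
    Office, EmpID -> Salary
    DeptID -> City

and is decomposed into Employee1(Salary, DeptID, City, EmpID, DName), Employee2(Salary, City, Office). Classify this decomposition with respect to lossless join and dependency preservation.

Lossless test: (Salary, City)⁺ = {Salary, DeptID, City, EmpID}, which is a superkey of neither fragment — lossy.
Dependency preservation: DeptID, Office, DName → Salary; Office, EmpID → Salary are not contained in any single fragment, but the restricted closure of each left-hand side across the fragments still reaches the right-hand side; the remaining FDs each lie inside some fragment. All dependencies are preserved.

lossy but dependency-preserving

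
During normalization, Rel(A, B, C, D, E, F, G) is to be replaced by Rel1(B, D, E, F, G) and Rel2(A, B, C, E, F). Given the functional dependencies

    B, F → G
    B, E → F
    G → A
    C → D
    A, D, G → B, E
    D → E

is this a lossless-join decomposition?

Common attributes: Rel1 ∩ Rel2 = {B, E, F}.
Closure of {B, E, F}: B, F → G applies, adding G; G → A applies, adding A. So (B, E, F)⁺ = {A, B, E, F, G}.
The closure contains neither all of Rel1 = {B, D, E, F, G} nor all of Rel2 = {A, B, C, E, F}, so the common attributes are not a superkey of either fragment. The join is lossy.

No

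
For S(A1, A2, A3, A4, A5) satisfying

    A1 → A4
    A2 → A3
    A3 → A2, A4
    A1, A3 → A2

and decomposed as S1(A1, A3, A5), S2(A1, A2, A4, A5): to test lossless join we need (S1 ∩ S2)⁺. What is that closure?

A1, A4, A5

S1 ∩ S2 = {A1, A5}.
A1 → A4 applies, adding A4
Closure: {A1, A4, A5}.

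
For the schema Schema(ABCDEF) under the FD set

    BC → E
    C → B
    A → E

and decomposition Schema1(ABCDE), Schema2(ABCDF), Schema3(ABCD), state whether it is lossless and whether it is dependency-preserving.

Lossless test (chase): Rows 1 and 2 agree on BC; apply BC→E and equate their E entries. Rows 1 and 3 agree on BC; apply BC→E and equate their E entries. Row 2 is now all distinguished symbols — the join is lossless.
Dependency preservation: every FD's attributes lie within a single fragment, so each can be enforced locally — preserved.

lossless and dependency-preserving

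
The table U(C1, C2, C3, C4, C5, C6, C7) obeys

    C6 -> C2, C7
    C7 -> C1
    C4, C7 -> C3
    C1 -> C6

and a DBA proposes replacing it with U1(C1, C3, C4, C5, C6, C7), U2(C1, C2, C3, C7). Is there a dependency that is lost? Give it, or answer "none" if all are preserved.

none

C6 → C2, C7: restricted closure across fragments reaches C2, C7.
C7 → C1 lies within U1.
C4, C7 → C3 lies within U1.
C1 → C6 lies within U1.
Every dependency is enforceable on the fragments, so the decomposition is dependency-preserving.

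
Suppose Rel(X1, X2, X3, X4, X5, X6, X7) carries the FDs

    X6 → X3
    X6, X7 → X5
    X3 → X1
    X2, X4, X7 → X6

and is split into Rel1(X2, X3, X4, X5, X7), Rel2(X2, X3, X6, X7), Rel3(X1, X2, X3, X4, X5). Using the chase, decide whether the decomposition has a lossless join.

No

Chase test. Columns are X1, X2, X3, X4, X5, X6, X7; row i has aⱼ where attribute j ∈ Reli, else bᵢⱼ.
Initial tableau (one row per fragment):
  row 1: b11 a2 a3 a4 a5 b16 a7
  row 2: b21 a2 a3 b24 b25 a6 a7
  row 3: a1 a2 a3 a4 a5 b36 b37
Rows 1 and 2 agree on X3; apply X3→X1 and equate their X1 entries.
Rows 1 and 3 agree on X3; apply X3→X1 and equate their X1 entries.
No row becomes fully distinguished — the join is lossy.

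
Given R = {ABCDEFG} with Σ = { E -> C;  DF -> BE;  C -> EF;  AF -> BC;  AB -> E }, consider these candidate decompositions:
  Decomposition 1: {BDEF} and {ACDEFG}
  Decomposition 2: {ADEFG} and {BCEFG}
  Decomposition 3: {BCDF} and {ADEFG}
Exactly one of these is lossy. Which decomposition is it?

Decomposition 1: common = {DEF}, closure = {BCDEF} → lossless.
Decomposition 2: common = {EFG}, closure = {CEFG} → lossy.
Decomposition 3: common = {DF}, closure = {BCDEF} → lossless.

Decomposition 2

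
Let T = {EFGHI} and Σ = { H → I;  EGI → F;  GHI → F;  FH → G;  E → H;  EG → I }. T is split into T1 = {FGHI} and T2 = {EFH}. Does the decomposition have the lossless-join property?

Common attributes: T1 ∩ T2 = {FH}.
Closure of {FH}: H → I applies, adding I; FH → G applies, adding G. So (FH)⁺ = {FGHI}.
This closure contains every attribute of T1, so T1 ∩ T2 → T1. The join is lossless.

Yes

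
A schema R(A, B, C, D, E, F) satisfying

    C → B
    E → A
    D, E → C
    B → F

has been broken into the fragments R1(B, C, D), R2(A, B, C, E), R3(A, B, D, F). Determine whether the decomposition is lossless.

Chase test. Columns are A, B, C, D, E, F; row i has aⱼ where attribute j ∈ Ri, else bᵢⱼ.
Initial tableau (one row per fragment):
  row 1: b11 a2 a3 a4 b15 b16
  row 2: a1 a2 a3 b24 a5 b26
  row 3: a1 a2 b33 a4 b35 a6
Rows 1 and 2 agree on B; apply B→F and equate their F entries.
Rows 1 and 3 agree on B; apply B→F and equate their F entries.
No row becomes fully distinguished — the join is lossy.

No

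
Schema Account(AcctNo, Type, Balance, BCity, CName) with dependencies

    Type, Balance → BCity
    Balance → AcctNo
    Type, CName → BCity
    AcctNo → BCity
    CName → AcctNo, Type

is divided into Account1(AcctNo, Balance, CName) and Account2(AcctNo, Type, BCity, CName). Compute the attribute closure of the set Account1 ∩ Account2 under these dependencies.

AcctNo, Type, BCity, CName

Account1 ∩ Account2 = {AcctNo, CName}.
AcctNo → BCity applies, adding BCity
CName → AcctNo, Type applies, adding Type
Closure: {AcctNo, Type, BCity, CName}.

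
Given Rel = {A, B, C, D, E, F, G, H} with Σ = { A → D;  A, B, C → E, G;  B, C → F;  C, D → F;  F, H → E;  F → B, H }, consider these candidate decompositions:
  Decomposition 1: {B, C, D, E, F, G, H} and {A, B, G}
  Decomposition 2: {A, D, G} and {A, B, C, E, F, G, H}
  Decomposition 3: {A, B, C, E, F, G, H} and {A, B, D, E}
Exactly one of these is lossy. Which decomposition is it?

Decomposition 1

Decomposition 1: common = {B, G}, closure = {B, G} → lossy.
Decomposition 2: common = {A, G}, closure = {A, D, G} → lossless.
Decomposition 3: common = {A, B, E}, closure = {A, B, D, E} → lossless.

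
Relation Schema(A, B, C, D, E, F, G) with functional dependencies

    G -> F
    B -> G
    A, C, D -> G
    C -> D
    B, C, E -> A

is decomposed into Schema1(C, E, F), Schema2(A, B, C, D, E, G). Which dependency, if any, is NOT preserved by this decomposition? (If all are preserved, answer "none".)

G -> F

Check G → F: no single fragment contains all of {F, G}, and the restricted closure of {G} across the fragments never reaches {F}.
B → G is preserved.
A, C, D → G is preserved.
C → D is preserved.
B, C, E → A is preserved.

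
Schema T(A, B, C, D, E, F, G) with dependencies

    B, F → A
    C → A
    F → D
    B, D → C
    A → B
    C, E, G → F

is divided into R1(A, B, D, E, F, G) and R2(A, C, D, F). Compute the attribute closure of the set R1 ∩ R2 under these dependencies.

A, B, C, D, F

R1 ∩ R2 = {A, D, F}.
A → B applies, adding B
B, D → C applies, adding C
Closure: {A, B, C, D, F}.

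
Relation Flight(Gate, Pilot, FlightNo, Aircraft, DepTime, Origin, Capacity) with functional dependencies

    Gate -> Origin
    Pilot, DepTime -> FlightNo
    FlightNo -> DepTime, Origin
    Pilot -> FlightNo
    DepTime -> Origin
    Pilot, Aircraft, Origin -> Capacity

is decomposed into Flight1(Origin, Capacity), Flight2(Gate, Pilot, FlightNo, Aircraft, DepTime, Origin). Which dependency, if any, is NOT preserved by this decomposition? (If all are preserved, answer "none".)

Check Pilot, Aircraft, Origin → Capacity: no single fragment contains all of {Pilot, Aircraft, Origin, Capacity}, and the restricted closure of {Pilot, Aircraft, Origin} across the fragments never reaches {Capacity}.
Gate → Origin is preserved.
Pilot, DepTime → FlightNo is preserved.
FlightNo → DepTime, Origin is preserved.
Pilot → FlightNo is preserved.
DepTime → Origin is preserved.

Pilot, Aircraft, Origin -> Capacity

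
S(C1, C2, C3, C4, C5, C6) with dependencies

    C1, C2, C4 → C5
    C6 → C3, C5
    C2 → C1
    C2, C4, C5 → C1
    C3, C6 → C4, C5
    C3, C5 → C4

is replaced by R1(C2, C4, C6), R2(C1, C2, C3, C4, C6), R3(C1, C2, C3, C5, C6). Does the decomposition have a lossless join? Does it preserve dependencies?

lossless but not dependency-preserving

Lossless test (chase): Rows 1 and 2 agree on C6; apply C6→C3, C5 and equate their C3, C5 entries. Rows 1 and 3 agree on C6; apply C6→C3, C5 and equate their C3, C5 entries. Rows 1 and 2 agree on C2; apply C2→C1 and equate their C1 entries. Rows 1 and 3 agree on C3, C6; apply C3, C6→C4, C5 and equate their C4, C5 entries. Row 1 is now all distinguished symbols — the join is lossless.
Dependency preservation: the restricted closure of {C1, C2, C4} across the fragments never reaches {C5}, so C1, C2, C4 → C5 cannot be enforced without a join — not preserved.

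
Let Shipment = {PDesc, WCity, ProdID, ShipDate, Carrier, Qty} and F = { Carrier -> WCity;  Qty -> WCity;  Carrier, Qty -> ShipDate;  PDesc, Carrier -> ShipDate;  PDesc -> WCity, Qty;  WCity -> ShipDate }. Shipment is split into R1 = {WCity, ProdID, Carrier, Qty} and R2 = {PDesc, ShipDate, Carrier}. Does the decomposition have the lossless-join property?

Common attributes: R1 ∩ R2 = {Carrier}.
Closure of {Carrier}: Carrier → WCity applies, adding WCity; WCity → ShipDate applies, adding ShipDate. So (Carrier)⁺ = {WCity, ShipDate, Carrier}.
The closure contains neither all of R1 = {WCity, ProdID, Carrier, Qty} nor all of R2 = {PDesc, ShipDate, Carrier}, so the common attributes are not a superkey of either fragment. The join is lossy.

No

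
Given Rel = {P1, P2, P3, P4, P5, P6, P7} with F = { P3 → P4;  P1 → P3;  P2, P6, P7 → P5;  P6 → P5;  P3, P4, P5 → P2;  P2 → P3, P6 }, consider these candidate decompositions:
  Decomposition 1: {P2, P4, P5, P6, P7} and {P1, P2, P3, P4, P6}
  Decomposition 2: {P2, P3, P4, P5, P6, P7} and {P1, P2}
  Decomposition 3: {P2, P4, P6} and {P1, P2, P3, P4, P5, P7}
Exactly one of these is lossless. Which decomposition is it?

Decomposition 3

Decomposition 1: common = {P2, P4, P6}, closure = {P2, P3, P4, P5, P6} → lossy.
Decomposition 2: common = {P2}, closure = {P2, P3, P4, P5, P6} → lossy.
Decomposition 3: common = {P2, P4}, closure = {P2, P3, P4, P5, P6} → lossless.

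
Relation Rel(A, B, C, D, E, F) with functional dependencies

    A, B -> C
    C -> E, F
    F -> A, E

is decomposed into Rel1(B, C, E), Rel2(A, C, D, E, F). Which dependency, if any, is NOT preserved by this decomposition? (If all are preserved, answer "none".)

A, B -> C

Check A, B → C: no single fragment contains all of {A, B, C}, and the restricted closure of {A, B} across the fragments never reaches {C}.
C → E, F is preserved.
F → A, E is preserved.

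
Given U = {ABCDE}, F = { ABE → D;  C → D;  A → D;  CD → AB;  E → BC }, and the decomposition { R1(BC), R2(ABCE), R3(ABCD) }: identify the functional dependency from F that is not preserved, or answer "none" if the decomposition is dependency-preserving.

ABE → D: restricted closure across fragments reaches D.
C → D lies within R3.
A → D lies within R3.
CD → AB lies within R3.
E → BC lies within R2.
Every dependency is enforceable on the fragments, so the decomposition is dependency-preserving.

none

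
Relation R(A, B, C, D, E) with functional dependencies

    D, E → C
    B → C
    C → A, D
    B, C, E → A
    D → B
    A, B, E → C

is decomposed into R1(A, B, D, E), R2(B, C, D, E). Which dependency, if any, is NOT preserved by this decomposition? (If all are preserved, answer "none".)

D, E → C lies within R2.
B → C lies within R2.
C → A, D: restricted closure across fragments reaches A, D.
B, C, E → A: restricted closure across fragments reaches A.
D → B lies within R1.
A, B, E → C: restricted closure across fragments reaches C.
Every dependency is enforceable on the fragments, so the decomposition is dependency-preserving.

none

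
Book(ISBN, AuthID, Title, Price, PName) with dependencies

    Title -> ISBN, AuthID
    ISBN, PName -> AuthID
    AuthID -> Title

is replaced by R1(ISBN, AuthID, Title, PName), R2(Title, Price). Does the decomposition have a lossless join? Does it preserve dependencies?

Lossless test: (Title)⁺ = {ISBN, AuthID, Title}, which is a superkey of neither fragment — lossy.
Dependency preservation: every FD's attributes lie within a single fragment, so each can be enforced locally — preserved.

lossy but dependency-preserving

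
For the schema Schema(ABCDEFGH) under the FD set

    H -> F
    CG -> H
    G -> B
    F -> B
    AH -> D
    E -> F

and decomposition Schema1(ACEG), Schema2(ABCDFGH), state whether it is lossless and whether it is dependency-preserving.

lossless but not dependency-preserving

Lossless test: (ACG)⁺ = {ABCDFGH}, which contains all of one fragment — lossless.
Dependency preservation: the restricted closure of {E} across the fragments never reaches {F}, so E → F cannot be enforced without a join — not preserved.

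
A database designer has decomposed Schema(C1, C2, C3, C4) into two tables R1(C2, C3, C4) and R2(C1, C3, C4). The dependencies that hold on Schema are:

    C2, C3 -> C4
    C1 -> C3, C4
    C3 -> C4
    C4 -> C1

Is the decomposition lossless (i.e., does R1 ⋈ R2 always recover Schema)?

Common attributes: R1 ∩ R2 = {C3, C4}.
Closure of {C3, C4}: C4 → C1 applies, adding C1. So (C3, C4)⁺ = {C1, C3, C4}.
This closure contains every attribute of R2, so R1 ∩ R2 → R2. The join is lossless.

Yes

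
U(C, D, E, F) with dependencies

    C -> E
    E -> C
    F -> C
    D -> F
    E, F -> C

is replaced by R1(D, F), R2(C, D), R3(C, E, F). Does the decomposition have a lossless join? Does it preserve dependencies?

Lossless test (chase): Rows 2 and 3 agree on C; apply C→E and equate their E entries. Rows 1 and 3 agree on F; apply F→C and equate their C entries. Rows 1 and 2 agree on D; apply D→F and equate their F entries. Rows 1 and 2 agree on C; apply C→E and equate their E entries. Row 1 is now all distinguished symbols — the join is lossless.
Dependency preservation: every FD's attributes lie within a single fragment, so each can be enforced locally — preserved.

lossless and dependency-preserving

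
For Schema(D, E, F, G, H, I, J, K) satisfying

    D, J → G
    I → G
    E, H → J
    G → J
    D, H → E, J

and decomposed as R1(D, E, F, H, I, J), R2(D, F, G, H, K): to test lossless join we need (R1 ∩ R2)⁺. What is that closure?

D, E, F, G, H, J

R1 ∩ R2 = {D, F, H}.
D, H → E, J applies, adding E, J
D, J → G applies, adding G
Closure: {D, E, F, G, H, J}.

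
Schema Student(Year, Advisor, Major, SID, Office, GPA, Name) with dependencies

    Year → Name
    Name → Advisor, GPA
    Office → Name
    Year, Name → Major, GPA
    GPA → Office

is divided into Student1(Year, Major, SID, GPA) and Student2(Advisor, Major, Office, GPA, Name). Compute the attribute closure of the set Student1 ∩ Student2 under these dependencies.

Student1 ∩ Student2 = {Major, GPA}.
GPA → Office applies, adding Office
Office → Name applies, adding Name
Name → Advisor, GPA applies, adding Advisor
Closure: {Advisor, Major, Office, GPA, Name}.

Advisor, Major, Office, GPA, Name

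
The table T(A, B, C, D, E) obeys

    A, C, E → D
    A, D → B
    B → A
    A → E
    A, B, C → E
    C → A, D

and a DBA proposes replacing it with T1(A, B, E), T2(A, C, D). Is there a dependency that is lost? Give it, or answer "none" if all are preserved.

Check A, D → B: no single fragment contains all of {A, B, D}, and the restricted closure of {A, D} across the fragments never reaches {B}.
A, C, E → D is preserved.
B → A is preserved.
A → E is preserved.
A, B, C → E is preserved.
C → A, D is preserved.

A, D → B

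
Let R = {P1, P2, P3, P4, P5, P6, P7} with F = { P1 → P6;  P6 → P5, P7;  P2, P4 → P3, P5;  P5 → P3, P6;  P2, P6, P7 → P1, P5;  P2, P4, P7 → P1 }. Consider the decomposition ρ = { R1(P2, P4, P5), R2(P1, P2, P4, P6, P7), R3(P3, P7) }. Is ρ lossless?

Chase test. Columns are P1, P2, P3, P4, P5, P6, P7; row i has aⱼ where attribute j ∈ Ri, else bᵢⱼ.
Initial tableau (one row per fragment):
  row 1: b11 a2 b13 a4 a5 b16 b17
  row 2: a1 a2 b23 a4 b25 a6 a7
  row 3: b31 b32 a3 b34 b35 b36 a7
Rows 1 and 2 agree on P2, P4; apply P2, P4→P3, P5 and equate their P3, P5 entries.
Rows 1 and 2 agree on P5; apply P5→P3, P6 and equate their P3, P6 entries.
Rows 1 and 2 agree on P6; apply P6→P5, P7 and equate their P5, P7 entries.
Rows 1 and 2 agree on P2, P6, P7; apply P2, P6, P7→P1, P5 and equate their P1, P5 entries.
No row becomes fully distinguished — the join is lossy.

No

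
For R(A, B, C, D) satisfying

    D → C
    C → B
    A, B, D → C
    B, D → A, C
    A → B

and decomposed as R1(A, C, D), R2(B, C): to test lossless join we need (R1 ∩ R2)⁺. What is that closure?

R1 ∩ R2 = {C}.
C → B applies, adding B
Closure: {B, C}.

B, C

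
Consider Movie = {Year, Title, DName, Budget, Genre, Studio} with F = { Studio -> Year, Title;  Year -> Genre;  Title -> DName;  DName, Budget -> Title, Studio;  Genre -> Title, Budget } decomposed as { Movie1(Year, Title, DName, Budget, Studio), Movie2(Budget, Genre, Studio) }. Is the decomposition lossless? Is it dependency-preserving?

lossless and dependency-preserving

Lossless test: (Budget, Studio)⁺ = {Year, Title, DName, Budget, Genre, Studio}, which contains all of one fragment — lossless.
Dependency preservation: Year → Genre; Genre → Title, Budget are not contained in any single fragment, but the restricted closure of each left-hand side across the fragments still reaches the right-hand side; the remaining FDs each lie inside some fragment. All dependencies are preserved.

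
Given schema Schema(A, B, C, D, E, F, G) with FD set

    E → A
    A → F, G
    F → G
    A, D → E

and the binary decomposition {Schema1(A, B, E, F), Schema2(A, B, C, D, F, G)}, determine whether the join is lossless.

No

Common attributes: Schema1 ∩ Schema2 = {A, B, F}.
Closure of {A, B, F}: A → F, G applies, adding G. So (A, B, F)⁺ = {A, B, F, G}.
The closure contains neither all of Schema1 = {A, B, E, F} nor all of Schema2 = {A, B, C, D, F, G}, so the common attributes are not a superkey of either fragment. The join is lossy.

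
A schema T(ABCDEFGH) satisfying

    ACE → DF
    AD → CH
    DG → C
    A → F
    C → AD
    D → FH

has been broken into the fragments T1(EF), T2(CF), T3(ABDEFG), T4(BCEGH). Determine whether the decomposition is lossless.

Chase test. Columns are ABCDEFGH; row i has aⱼ where attribute j ∈ Ti, else bᵢⱼ.
Initial tableau (one row per fragment):
  row 1: b11 b12 b13 b14 a5 a6 b17 b18
  row 2: b21 b22 a3 b24 b25 a6 b27 b28
  row 3: a1 a2 b33 a4 a5 a6 a7 b38
  row 4: b41 a2 a3 b44 a5 b46 a7 a8
Rows 2 and 4 agree on C; apply C→AD and equate their AD entries.
Rows 2 and 4 agree on D; apply D→FH and equate their FH entries.
No row becomes fully distinguished — the join is lossy.

No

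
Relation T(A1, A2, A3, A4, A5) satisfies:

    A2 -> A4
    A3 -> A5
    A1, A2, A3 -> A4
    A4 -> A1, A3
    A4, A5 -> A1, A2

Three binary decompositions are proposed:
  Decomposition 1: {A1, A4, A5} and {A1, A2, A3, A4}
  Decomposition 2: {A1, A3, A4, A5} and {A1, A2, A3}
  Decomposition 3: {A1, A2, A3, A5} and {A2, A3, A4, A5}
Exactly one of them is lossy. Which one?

Decomposition 1: common = {A1, A4}, closure = {A1, A2, A3, A4, A5} → lossless.
Decomposition 2: common = {A1, A3}, closure = {A1, A3, A5} → lossy.
Decomposition 3: common = {A2, A3, A5}, closure = {A1, A2, A3, A4, A5} → lossless.

Decomposition 2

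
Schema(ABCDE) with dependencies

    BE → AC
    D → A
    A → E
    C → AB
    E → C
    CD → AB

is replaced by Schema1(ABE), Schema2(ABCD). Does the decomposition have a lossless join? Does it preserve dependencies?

Lossless test: (AB)⁺ = {ABCE}, which contains all of one fragment — lossless.
Dependency preservation: BE → AC; E → C are not contained in any single fragment, but the restricted closure of each left-hand side across the fragments still reaches the right-hand side; the remaining FDs each lie inside some fragment. All dependencies are preserved.

lossless and dependency-preserving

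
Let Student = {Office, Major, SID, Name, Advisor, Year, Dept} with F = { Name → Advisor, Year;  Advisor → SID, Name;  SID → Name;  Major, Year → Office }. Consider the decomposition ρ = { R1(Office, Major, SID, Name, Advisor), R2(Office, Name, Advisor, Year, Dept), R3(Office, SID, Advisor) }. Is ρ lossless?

Chase test. Columns are Office, Major, SID, Name, Advisor, Year, Dept; row i has aⱼ where attribute j ∈ Ri, else bᵢⱼ.
Initial tableau (one row per fragment):
  row 1: a1 a2 a3 a4 a5 b16 b17
  row 2: a1 b22 b23 a4 a5 a6 a7
  row 3: a1 b32 a3 b34 a5 b36 b37
Rows 1 and 2 agree on Name; apply Name→Advisor, Year and equate their Advisor, Year entries.
Rows 1 and 2 agree on Advisor; apply Advisor→SID, Name and equate their SID, Name entries.
Rows 1 and 3 agree on Advisor; apply Advisor→SID, Name and equate their SID, Name entries.
Rows 1 and 3 agree on Name; apply Name→Advisor, Year and equate their Advisor, Year entries.
No row becomes fully distinguished — the join is lossy.

No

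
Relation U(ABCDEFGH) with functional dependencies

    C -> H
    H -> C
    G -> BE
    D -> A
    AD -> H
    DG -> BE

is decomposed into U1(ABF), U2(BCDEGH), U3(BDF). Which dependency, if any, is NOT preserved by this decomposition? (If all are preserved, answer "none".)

Check D → A: no single fragment contains all of {AD}, and the restricted closure of {D} across the fragments never reaches {A}.
C → H is preserved.
H → C is preserved.
G → BE is preserved.
AD → H is preserved.
DG → BE is preserved.

D -> A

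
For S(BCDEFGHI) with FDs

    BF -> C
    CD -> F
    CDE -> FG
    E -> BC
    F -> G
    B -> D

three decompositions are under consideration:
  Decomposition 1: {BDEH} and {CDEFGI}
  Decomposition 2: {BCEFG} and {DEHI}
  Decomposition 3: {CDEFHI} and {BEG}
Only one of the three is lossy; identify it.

Decomposition 1

Decomposition 1: common = {DE}, closure = {BCDEFG} → lossy.
Decomposition 2: common = {E}, closure = {BCDEFG} → lossless.
Decomposition 3: common = {E}, closure = {BCDEFG} → lossless.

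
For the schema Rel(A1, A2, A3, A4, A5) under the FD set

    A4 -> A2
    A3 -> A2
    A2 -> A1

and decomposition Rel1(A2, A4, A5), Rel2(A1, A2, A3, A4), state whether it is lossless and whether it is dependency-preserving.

Lossless test: (A2, A4)⁺ = {A1, A2, A4}, which is a superkey of neither fragment — lossy.
Dependency preservation: every FD's attributes lie within a single fragment, so each can be enforced locally — preserved.

lossy but dependency-preserving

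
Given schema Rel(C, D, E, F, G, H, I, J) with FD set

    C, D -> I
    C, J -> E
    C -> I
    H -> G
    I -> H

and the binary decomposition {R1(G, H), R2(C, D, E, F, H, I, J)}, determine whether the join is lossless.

Common attributes: R1 ∩ R2 = {H}.
Closure of {H}: H → G applies, adding G. So (H)⁺ = {G, H}.
This closure contains every attribute of R1, so R1 ∩ R2 → R1. The join is lossless.

Yes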